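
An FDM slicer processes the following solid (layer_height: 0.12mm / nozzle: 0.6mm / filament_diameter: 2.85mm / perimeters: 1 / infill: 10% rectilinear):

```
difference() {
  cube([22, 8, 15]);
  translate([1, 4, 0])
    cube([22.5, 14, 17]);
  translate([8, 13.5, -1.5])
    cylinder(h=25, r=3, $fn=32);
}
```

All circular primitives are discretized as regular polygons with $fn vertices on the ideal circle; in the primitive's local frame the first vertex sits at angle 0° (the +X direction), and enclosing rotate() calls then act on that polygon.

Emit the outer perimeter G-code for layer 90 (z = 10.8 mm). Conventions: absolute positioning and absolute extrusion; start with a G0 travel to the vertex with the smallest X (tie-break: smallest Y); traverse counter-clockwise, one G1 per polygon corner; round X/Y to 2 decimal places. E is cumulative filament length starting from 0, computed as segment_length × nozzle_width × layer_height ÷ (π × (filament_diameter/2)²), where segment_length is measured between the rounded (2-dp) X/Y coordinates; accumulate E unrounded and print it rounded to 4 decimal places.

G0 X0.00 Y0.00 Z10.80
G1 X22.00 Y0.00 E0.2483
G1 X22.00 Y4.00 E0.2934
G1 X1.00 Y4.00 E0.5305
G1 X1.00 Y8.00 E0.5756
G1 X0.00 Y8.00 E0.5869
G1 X0.00 Y0.00 E0.6772

At z = 10.8 mm: the cube (footprint 22×8) is included at this height; the cube at (1, 4) (footprint 22.5×14) is included at this height; the r=3 cylinder at (8, 13.5) gives a regular 32-gon of circumradius 3 (constant along its height); Subtracting the remaining from the first: starting from the 22×8 cube, the 22.5×14 cube at (1, 4) partially overlaps it — only the 84.00 mm² overlap (of its 315.00 mm²) is removed, clipping the outline; the r=3 cylinder at (8, 13.5) misses the remaining region (no effect) — 1 connected region. The outline is a single polygon with 6 vertices. Extrusion per mm of travel: 0.6 × 0.12 / (π × 1.425²) = 0.011286. Accumulating E over each segment gives final E = 0.6772.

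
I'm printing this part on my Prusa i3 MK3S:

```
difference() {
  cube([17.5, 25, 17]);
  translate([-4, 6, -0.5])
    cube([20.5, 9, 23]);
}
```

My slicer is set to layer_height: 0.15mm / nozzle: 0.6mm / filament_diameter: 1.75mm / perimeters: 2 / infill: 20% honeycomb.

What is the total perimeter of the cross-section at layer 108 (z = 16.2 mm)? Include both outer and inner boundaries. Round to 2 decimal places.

At z = 16.2 mm: the cube is present — its section is the full 17.5×25 rectangle (perimeter 85.00 mm); the cube at (-4, 6) is present — its section is the full 20.5×9 rectangle (perimeter 59.00 mm); Subtracting the remaining from the first: starting from the 17.5×25 cube, the 20.5×9 cube at (-4, 6) partially overlaps it — only the 148.50 mm² overlap (of its 184.50 mm²) is removed, clipping the outline — boundary = 118.00 mm. Overall, the cross-section is a single solid region. Total boundary length (outer) = 118.00 mm.

118.00 mm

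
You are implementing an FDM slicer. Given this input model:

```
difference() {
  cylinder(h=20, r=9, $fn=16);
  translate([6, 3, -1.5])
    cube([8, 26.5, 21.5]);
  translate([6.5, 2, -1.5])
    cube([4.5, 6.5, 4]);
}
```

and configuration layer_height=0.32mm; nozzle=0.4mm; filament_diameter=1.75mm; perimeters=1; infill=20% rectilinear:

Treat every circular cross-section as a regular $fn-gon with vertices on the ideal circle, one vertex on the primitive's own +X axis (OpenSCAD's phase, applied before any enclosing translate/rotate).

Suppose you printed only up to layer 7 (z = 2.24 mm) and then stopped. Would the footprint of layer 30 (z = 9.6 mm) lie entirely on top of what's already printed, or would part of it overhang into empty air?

part overhangs

Compare the two slices. At z = 2.24: the r=9 cylinder contributes a regular 16-gon of circumradius 9 (area = (16/2)·9.000²·sin(360°/16) = 247.98 mm²); the 8×26.5 cube at (6, 3) contributes its full rectangle (area 212.00 mm²); the cube at (6.5, 2) (footprint 4.5×6.5) is included at this height (area 29.25 mm²); Subtracting the remaining from the first: starting from the r=9 cylinder (247.98 mm²), the 8×26.5 cube at (6, 3) partially overlaps it — only the 5.00 mm² overlap (of its 212.00 mm²) is removed, clipping the outline; the 4.5×6.5 cube at (6.5, 2) partially overlaps it — only the 2.00 mm² overlap (of its 29.25 mm²) is removed, clipping the outline — area = 240.97 mm². At z = 9.6: the r=9 cylinder contributes a regular 16-gon of circumradius 9 (area = (16/2)·9.000²·sin(360°/16) = 247.98 mm²); the cube at (6, 3) (footprint 8×26.5) is included at this height (area 212.00 mm²); the cube at (6.5, 2) is absent (z outside [-1.5, 2.5]); Subtracting the remaining from the first: starting from the r=9 cylinder (247.98 mm²), the 8×26.5 cube at (6, 3) partially overlaps it — only the 5.00 mm² overlap (of its 212.00 mm²) is removed, clipping the outline — area = 242.98 mm². Checking containment: at z = 9.6 the cross-section extends beyond the z = 2.24 cross-section by about 2.00 mm².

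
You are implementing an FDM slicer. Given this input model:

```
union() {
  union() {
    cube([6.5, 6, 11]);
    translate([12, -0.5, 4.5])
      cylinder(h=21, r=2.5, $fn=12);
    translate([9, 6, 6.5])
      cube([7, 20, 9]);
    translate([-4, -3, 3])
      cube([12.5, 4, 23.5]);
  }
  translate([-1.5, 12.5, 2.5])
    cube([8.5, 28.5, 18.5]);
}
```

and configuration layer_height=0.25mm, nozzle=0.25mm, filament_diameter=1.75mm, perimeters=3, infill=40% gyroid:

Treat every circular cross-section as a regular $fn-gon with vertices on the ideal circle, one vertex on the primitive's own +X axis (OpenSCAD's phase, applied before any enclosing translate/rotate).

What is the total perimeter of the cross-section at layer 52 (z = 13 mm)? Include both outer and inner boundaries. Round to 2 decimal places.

At z = 13 mm: the cube is absent (z outside [0, 11]); the cylinder at (12, -0.5): section is a regular 12-gon, circumradius r=2.5 (perimeter = 2·12·2.500·sin(180°/12) = 15.53 mm); the 7×20 cube at (9, 6) contributes its full rectangle (perimeter 54.00 mm); the 12.5×4 cube at (-4, -3) contributes its full rectangle (perimeter 33.00 mm); Combining (union): the 3 present regions are separate (no shared area or edge), so areas and boundary lengths simply add and each stays a separate island — boundary = 102.53 mm; the cube at (-1.5, 12.5) (footprint 8.5×28.5) is included at this height (perimeter 74.00 mm); Combining (union): the 2 present regions are separate (no shared area or edge), so areas and boundary lengths simply add and each stays a separate island — boundary = 176.53 mm. Overall, the cross-section has 4 separate islands. Total boundary length (outer) = 176.53 mm.

176.53 mm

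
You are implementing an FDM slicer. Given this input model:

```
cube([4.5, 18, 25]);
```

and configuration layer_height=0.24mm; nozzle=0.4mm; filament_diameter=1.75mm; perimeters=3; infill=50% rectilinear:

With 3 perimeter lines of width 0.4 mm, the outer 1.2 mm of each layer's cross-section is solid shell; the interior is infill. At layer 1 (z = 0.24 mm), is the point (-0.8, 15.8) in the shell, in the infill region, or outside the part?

At z = 0.24 mm: the 4.5×18 cube contributes its full rectangle. Overall, the cross-section is a single solid region. The nearest boundary edge runs (0.00, 18.00)→(0.00, 0.00); distance from the point to it = 0.80 mm. The point is not inside any of the regions above, so it lies outside the cross-section (0.80 mm from the nearest boundary).

outside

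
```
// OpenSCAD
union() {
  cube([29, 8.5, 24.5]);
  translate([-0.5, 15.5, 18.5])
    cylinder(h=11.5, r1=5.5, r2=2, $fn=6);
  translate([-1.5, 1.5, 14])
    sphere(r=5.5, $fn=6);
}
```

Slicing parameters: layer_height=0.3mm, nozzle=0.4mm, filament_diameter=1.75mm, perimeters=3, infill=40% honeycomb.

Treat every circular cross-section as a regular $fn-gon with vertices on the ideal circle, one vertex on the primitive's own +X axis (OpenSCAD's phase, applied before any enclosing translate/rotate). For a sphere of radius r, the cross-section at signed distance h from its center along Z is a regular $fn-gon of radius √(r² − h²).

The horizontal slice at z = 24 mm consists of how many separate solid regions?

2

At z = 24 mm: the 29×8.5 cube contributes its full rectangle; the cone at (-0.5, 15.5) (r1=5.5→r2=2) has section circumradius 3.826 here — a regular 6-gon; the sphere at (-1.5, 1.5) is absent (|z−center|=10.000 > r=5.5); Combining (union): the 2 present regions are separate (no shared area or edge), so areas and boundary lengths simply add and each stays a separate island — 2 connected regions. The result has 2 disconnected regions.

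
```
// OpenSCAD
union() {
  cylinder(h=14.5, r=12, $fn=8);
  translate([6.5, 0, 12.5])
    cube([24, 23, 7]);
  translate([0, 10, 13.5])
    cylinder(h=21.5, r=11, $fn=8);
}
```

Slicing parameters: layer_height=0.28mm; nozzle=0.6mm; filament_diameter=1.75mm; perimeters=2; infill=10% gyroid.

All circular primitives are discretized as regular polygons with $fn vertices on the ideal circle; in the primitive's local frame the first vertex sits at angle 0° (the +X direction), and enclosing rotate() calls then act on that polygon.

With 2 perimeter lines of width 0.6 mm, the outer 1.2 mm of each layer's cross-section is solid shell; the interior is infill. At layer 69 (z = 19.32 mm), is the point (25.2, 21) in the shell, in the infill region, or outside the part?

At z = 19.32 mm: the cylinder is absent (z outside [0, 14.5]); the 24×23 cube at (6.5, 0) contributes its full rectangle; the r=11 cylinder at (0, 10) gives a regular 8-gon of circumradius 11 (constant along its height); Merging all regions: the regions partially overlap (shared area 45.62 mm²), so overlapping operands fuse into one piece — 1 connected region. Overall, the cross-section is a single solid region. The nearest boundary edge runs (6.50, 23.00)→(30.50, 23.00); distance from the point to it = 2.00 mm. The point is inside the cross-section and 2.00 mm from the nearest boundary — more than the 1.2 mm shell width (2 × 0.6), so it's in the infill interior.

infill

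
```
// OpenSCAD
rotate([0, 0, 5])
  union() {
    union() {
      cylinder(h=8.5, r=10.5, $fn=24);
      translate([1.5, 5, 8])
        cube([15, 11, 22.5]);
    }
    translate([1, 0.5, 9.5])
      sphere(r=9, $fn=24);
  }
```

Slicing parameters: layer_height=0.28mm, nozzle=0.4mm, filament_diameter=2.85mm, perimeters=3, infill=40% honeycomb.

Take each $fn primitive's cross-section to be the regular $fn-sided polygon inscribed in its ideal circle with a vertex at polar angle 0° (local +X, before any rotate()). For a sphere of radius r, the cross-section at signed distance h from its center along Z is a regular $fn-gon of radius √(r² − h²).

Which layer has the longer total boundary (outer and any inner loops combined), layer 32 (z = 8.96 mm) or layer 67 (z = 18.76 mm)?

Layer 32 (z = 8.96): the cylinder is not intersected at this z (z outside [0, 8.5]); the cube at (1.5, 5) is present — its section is the full 15×11 rectangle (perimeter 52.00 mm); Merging all regions: only the 15×11 cube at (1.5, 5) is present, so the union is just that shape — boundary = 52.00 mm; the sphere at (1, 0.5): section is a regular 24-gon, circumradius = √(r²−h²) = √(9²−0.54²) = 8.984 (perimeter = 2·24·8.984·sin(180°/24) = 56.29 mm); Combining (union): the regions partially overlap (shared area 22.02 mm²), so the edge portions inside another operand are dropped and the merged outline is re-measured after clipping — boundary = 87.73 mm; (rotated 5° about Z; rotation is an isometry so areas/perimeters/island counts are preserved). So its perimeter = 87.73 mm. Layer 67 (z = 18.76): the cylinder is absent (z outside [0, 8.5]); the 15×11 cube at (1.5, 5) contributes its full rectangle (perimeter 52.00 mm); Taking the union: only the 15×11 cube at (1.5, 5) is present, so the union is just that shape — boundary = 52.00 mm; the sphere at (1, 0.5) is absent (|z−center|=9.260 > r=9); Taking the union: only that combined region is present, so the union is just that shape — boundary = 52.00 mm; (whole slice rotated 5° about Z — lengths, areas and connectivity unchanged). So its perimeter = 52.00 mm. Layer 32 is larger (87.73 vs 52.00 mm).

layer 32 (z = 8.96 mm)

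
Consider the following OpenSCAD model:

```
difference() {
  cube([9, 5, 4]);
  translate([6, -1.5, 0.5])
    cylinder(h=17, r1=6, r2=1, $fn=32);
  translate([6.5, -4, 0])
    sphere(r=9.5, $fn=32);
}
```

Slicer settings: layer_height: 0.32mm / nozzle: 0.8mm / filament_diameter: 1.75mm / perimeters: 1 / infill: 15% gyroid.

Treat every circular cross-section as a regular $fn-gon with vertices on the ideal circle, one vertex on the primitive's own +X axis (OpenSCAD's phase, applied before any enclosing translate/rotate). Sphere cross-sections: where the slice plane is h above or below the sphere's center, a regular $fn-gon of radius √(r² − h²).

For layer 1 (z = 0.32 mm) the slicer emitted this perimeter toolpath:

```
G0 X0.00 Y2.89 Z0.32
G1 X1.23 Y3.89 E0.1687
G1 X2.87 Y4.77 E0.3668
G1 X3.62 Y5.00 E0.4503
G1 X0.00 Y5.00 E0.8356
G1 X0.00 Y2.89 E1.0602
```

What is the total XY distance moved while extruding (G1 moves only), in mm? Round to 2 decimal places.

9.96 mm

Sum the Euclidean lengths of each G1 segment: total = 9.96 mm.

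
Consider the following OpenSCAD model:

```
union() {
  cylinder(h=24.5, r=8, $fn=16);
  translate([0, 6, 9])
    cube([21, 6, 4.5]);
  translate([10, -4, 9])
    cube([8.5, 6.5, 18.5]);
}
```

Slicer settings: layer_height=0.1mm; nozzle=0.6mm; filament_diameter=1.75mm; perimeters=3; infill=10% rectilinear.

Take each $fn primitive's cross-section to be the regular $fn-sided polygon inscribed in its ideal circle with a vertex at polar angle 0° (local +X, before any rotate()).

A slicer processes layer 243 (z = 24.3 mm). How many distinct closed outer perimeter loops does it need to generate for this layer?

At z = 24.3 mm: the r=8 cylinder contributes a regular 16-gon of circumradius 8; the cube at (0, 6) is absent (z outside [9, 13.5]); the 8.5×6.5 cube at (10, -4) contributes its full rectangle; Taking the union: the 2 present regions are separate (no shared area or edge), so areas and boundary lengths simply add and each stays a separate island — 2 connected regions. The result has 2 disconnected regions.

2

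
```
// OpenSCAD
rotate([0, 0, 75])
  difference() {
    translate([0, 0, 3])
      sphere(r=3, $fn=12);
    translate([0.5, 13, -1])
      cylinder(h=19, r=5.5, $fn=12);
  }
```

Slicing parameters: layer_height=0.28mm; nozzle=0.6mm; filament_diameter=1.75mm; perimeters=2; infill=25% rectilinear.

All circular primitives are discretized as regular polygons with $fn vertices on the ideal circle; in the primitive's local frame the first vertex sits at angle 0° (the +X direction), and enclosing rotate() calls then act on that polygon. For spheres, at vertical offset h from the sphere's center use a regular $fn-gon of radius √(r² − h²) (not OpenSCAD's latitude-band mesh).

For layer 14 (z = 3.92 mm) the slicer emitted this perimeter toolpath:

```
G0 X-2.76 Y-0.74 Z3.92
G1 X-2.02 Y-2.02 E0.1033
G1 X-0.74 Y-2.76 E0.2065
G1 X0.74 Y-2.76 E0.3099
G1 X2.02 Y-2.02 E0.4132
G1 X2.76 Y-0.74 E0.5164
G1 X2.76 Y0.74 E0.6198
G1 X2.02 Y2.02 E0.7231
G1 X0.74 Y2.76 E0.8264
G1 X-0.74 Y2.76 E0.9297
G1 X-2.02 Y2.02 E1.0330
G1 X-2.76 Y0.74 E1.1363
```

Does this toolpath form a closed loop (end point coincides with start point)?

no

Start point (G0): (-2.76, -0.74). End point (last G1): the path does not return to the start — open.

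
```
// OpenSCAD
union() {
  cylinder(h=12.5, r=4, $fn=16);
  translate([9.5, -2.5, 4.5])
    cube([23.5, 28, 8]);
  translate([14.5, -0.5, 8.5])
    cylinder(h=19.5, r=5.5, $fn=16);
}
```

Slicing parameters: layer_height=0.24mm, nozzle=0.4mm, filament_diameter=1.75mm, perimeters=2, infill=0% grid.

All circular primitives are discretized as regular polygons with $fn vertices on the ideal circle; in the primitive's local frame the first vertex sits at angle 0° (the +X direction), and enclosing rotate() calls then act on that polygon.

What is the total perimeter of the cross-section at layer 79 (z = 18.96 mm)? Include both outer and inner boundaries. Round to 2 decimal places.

34.34 mm

At z = 18.96 mm: the cylinder is not intersected at this z (z outside [0, 12.5]); the cube at (9.5, -2.5) is absent (z outside [4.5, 12.5]); the r=5.5 cylinder at (14.5, -0.5) contributes a regular 16-gon of circumradius 5.5 (perimeter = 2·16·5.500·sin(180°/16) = 34.34 mm); Merging all regions: only the r=5.5 cylinder at (14.5, -0.5) is present, so the union is just that shape — boundary = 34.34 mm. Overall, the cross-section is a single solid region. Total boundary length (outer) = 34.34 mm.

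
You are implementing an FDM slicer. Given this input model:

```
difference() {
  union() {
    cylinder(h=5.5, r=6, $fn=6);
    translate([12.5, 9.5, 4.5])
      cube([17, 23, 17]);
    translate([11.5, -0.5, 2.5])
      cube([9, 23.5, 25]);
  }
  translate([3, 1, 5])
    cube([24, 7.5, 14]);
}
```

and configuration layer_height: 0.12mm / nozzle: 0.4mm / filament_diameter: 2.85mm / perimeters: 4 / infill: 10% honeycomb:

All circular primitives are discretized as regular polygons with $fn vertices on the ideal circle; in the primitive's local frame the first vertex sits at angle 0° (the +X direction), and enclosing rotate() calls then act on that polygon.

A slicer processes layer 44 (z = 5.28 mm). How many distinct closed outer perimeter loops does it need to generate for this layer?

At z = 5.28 mm: the r=6 cylinder gives a regular 6-gon of circumradius 6 (constant along its height); the 17×23 cube at (12.5, 9.5) contributes its full rectangle; the 9×23.5 cube at (11.5, -0.5) contributes its full rectangle; Taking the union: the regions partially overlap (shared area 108.00 mm²), so overlapping operands fuse into one piece — 2 connected regions; the cube at (3, 1) is present — its section is the full 24×7.5 rectangle; Taking the first minus the rest: starting from that combined region, the 24×7.5 cube at (3, 1) partially overlaps it — only the 72.58 mm² overlap (of its 180.00 mm²) is removed, clipping the outline — 3 connected regions. The result has 3 disconnected regions.

3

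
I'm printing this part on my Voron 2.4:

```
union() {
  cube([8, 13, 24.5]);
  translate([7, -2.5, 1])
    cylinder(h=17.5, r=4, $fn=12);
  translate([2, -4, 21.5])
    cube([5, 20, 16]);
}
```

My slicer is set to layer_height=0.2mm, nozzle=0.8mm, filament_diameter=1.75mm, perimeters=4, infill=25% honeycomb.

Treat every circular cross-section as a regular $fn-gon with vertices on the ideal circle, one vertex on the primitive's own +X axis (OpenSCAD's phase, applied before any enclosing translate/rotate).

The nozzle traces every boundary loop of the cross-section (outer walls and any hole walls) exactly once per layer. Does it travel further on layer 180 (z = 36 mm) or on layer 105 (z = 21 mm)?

Layer 180 (z = 36): the cube is absent (z outside [0, 24.5]); the cylinder at (7, -2.5) does not reach this height (z outside [1, 18.5]); the cube at (2, -4) is present — its section is the full 5×20 rectangle (perimeter 50.00 mm); Merging all regions: only the 5×20 cube at (2, -4) is present, so the union is just that shape — boundary = 50.00 mm. So its perimeter = 50.00 mm. Layer 105 (z = 21): the 8×13 cube contributes its full rectangle (perimeter 42.00 mm); the cylinder at (7, -2.5) is absent (z outside [1, 18.5]); the cube at (2, -4) is not intersected at this z (z outside [21.5, 37.5]); Merging all regions: only the 8×13 cube is present, so the union is just that shape — boundary = 42.00 mm. So its perimeter = 42.00 mm. Layer 180 is larger (50.00 vs 42.00 mm).

layer 180 (z = 36 mm)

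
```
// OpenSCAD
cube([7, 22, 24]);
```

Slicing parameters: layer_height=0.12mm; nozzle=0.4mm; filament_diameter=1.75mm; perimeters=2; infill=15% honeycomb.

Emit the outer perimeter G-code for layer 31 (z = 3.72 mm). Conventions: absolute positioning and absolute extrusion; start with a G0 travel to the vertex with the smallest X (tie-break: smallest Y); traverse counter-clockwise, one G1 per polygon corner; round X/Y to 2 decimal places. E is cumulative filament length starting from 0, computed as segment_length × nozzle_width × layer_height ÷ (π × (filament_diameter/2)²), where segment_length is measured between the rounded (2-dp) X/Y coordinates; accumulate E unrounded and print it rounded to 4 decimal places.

G0 X0.00 Y0.00 Z3.72
G1 X7.00 Y0.00 E0.1397
G1 X7.00 Y22.00 E0.5787
G1 X0.00 Y22.00 E0.7184
G1 X0.00 Y0.00 E1.1575

At z = 3.72 mm: the cube is present — its section is the full 7×22 rectangle. The outline is a single polygon with 4 vertices. Extrusion per mm of travel: 0.4 × 0.12 / (π × 0.875²) = 0.019956. Accumulating E over each segment gives final E = 1.1575.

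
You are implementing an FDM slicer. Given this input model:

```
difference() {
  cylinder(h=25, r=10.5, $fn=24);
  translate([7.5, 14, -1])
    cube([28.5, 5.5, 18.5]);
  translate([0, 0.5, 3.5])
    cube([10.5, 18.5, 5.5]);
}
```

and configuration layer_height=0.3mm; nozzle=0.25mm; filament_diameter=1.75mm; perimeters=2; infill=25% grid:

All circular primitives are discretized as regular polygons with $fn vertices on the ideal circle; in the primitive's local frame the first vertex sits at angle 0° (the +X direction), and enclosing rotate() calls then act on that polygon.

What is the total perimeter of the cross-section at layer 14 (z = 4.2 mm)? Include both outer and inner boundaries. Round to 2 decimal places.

70.28 mm

At z = 4.2 mm: the r=10.5 cylinder contributes a regular 24-gon of circumradius 10.5 (perimeter = 2·24·10.500·sin(180°/24) = 65.79 mm); the cube at (7.5, 14) (footprint 28.5×5.5) is included at this height (perimeter 68.00 mm); the 10.5×18.5 cube at (0, 0.5) contributes its full rectangle (perimeter 58.00 mm); After the difference (first − rest): starting from the r=10.5 cylinder, the 28.5×5.5 cube at (7.5, 14) misses the remaining region (no effect); the 10.5×18.5 cube at (0, 0.5) partially overlaps it — only the 80.37 mm² overlap (of its 194.25 mm²) is removed, clipping the outline — boundary = 70.28 mm. Overall, the cross-section is a single solid region. Total boundary length (outer) = 70.28 mm.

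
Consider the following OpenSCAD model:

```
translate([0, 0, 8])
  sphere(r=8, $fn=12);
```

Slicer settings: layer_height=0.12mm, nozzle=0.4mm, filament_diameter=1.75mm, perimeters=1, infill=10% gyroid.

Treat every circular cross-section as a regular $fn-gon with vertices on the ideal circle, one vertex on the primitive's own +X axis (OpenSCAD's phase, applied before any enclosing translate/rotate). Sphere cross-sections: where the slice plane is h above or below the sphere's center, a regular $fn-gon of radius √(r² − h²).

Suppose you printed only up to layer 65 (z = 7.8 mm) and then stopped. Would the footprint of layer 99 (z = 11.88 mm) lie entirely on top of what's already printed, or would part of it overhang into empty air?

Compare the two slices. At z = 7.8: the sphere: section is a regular 12-gon, circumradius = √(r²−h²) = √(8²−0.2²) = 7.997 (area = (12/2)·7.997²·sin(360°/12) = 191.88 mm²). At z = 11.88: the r=8 sphere slices to a regular 12-gon of circumradius 6.996 (√(r²−h²) with h=3.88 from center) (area = (12/2)·6.996²·sin(360°/12) = 146.84 mm²). Checking containment: the cross-section at z = 11.88 is a subset of the cross-section at z = 7.8.

entirely on top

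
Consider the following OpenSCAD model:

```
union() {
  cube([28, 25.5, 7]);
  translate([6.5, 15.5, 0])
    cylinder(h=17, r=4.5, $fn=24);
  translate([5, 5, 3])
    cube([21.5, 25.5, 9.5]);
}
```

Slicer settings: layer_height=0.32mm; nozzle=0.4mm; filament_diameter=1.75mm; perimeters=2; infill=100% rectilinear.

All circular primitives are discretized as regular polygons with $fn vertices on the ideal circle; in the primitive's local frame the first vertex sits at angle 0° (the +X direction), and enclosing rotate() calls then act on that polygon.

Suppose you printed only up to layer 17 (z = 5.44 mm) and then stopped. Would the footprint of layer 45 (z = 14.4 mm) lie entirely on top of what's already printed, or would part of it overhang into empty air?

entirely on top

Compare the two slices. At z = 5.44: the 28×25.5 cube contributes its full rectangle (area 714.00 mm²); the r=4.5 cylinder at (6.5, 15.5) contributes a regular 24-gon of circumradius 4.5 (area = (24/2)·4.500²·sin(360°/24) = 62.89 mm²); the 21.5×25.5 cube at (5, 5) contributes its full rectangle (area 548.25 mm²); Taking the union: the regions partially overlap — summed areas 1325.14 mm² minus the doubly-counted overlap 503.64 mm² gives 821.50 mm² — area = 821.50 mm². At z = 14.4: the cube is absent (z outside [0, 7]); the cylinder at (6.5, 15.5): section is a regular 24-gon, circumradius r=4.5 (area = (24/2)·4.500²·sin(360°/24) = 62.89 mm²); the cube at (5, 5) does not reach this height (z outside [3, 12.5]); Merging all regions: only the r=4.5 cylinder at (6.5, 15.5) is present, so the union is just that shape — area = 62.89 mm². Checking containment: the cross-section at z = 14.4 is a subset of the cross-section at z = 5.44.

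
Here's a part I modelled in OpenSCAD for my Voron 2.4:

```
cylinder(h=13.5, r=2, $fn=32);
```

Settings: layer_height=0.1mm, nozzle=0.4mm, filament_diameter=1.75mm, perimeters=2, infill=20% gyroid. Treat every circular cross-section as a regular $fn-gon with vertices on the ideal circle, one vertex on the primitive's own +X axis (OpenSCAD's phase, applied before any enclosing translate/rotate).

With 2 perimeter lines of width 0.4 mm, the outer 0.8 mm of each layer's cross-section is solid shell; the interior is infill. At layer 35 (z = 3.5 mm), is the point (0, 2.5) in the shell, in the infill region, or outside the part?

At z = 3.5 mm: the r=2 cylinder gives a regular 32-gon of circumradius 2 (constant along its height). Overall, the cross-section is a single solid region. The nearest boundary edge runs (0.39, 1.96)→(0.00, 2.00); distance from the point to it = 0.50 mm. The point is not inside any of the regions above, so it lies outside the cross-section (0.50 mm from the nearest boundary).

outside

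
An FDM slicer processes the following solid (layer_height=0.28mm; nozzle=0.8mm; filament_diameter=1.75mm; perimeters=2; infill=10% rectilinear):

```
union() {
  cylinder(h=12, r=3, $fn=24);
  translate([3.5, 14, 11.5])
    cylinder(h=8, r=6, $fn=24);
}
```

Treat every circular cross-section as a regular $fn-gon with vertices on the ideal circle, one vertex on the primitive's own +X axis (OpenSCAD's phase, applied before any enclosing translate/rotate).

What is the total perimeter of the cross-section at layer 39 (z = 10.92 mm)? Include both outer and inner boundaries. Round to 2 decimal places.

18.80 mm

At z = 10.92 mm: the cylinder: section is a regular 24-gon, circumradius r=3 (perimeter = 2·24·3.000·sin(180°/24) = 18.80 mm); the cylinder at (3.5, 14) does not reach this height (z outside [11.5, 19.5]); Combining (union): only the r=3 cylinder is present, so the union is just that shape — boundary = 18.80 mm. Overall, the cross-section is a single solid region. Total boundary length (outer) = 18.80 mm.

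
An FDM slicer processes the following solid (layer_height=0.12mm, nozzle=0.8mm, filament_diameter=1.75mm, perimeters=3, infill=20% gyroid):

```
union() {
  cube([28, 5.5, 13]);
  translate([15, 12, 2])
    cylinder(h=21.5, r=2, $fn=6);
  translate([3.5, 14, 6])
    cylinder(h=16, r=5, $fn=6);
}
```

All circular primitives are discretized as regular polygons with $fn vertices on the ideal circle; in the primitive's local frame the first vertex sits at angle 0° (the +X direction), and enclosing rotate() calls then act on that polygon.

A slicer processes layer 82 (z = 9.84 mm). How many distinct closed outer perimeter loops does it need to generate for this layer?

At z = 9.84 mm: the cube (footprint 28×5.5) is included at this height; the r=2 cylinder at (15, 12) gives a regular 6-gon of circumradius 2 (constant along its height); the cylinder at (3.5, 14): section is a regular 6-gon, circumradius r=5; Combining (union): the 3 present regions are separate (no shared area or edge), so areas and boundary lengths simply add and each stays a separate island — 3 connected regions. The result has 3 disconnected regions.

3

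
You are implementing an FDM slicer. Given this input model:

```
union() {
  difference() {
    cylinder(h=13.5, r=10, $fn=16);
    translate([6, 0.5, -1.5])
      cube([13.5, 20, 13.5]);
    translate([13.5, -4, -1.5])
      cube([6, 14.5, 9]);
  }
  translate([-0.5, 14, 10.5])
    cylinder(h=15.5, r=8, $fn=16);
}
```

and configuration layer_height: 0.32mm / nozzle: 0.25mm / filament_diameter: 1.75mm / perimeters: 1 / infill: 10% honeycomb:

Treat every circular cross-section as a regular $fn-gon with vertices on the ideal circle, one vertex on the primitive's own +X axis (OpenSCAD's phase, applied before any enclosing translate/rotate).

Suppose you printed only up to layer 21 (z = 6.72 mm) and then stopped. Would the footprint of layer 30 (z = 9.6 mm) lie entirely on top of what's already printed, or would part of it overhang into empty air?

entirely on top

Compare the two slices. At z = 6.72: the r=10 cylinder gives a regular 16-gon of circumradius 10 (constant along its height) (area = (16/2)·10.000²·sin(360°/16) = 306.15 mm²); the cube at (6, 0.5) (footprint 13.5×20) is included at this height (area 270.00 mm²); the cube at (13.5, -4) is present — its section is the full 6×14.5 rectangle (area 87.00 mm²); Subtracting the remaining from the first: starting from the r=10 cylinder (306.15 mm²), the 13.5×20 cube at (6, 0.5) partially overlaps it — only the 19.25 mm² overlap (of its 270.00 mm²) is removed, clipping the outline; the 6×14.5 cube at (13.5, -4) misses the remaining region (no effect) — area = 286.90 mm²; the cylinder at (-0.5, 14) does not reach this height (z outside [10.5, 26]); Merging all regions: only that combined region is present, so the union is just that shape — area = 286.90 mm². At z = 9.6: the cylinder: section is a regular 16-gon, circumradius r=10 (area = (16/2)·10.000²·sin(360°/16) = 306.15 mm²); the cube at (6, 0.5) is present — its section is the full 13.5×20 rectangle (area 270.00 mm²); the cube at (13.5, -4) is not intersected at this z (z outside [-1.5, 7.5]); After the difference (first − rest): starting from the r=10 cylinder (306.15 mm²), the 13.5×20 cube at (6, 0.5) partially overlaps it — only the 19.25 mm² overlap (of its 270.00 mm²) is removed, clipping the outline — area = 286.90 mm²; the cylinder at (-0.5, 14) does not reach this height (z outside [10.5, 26]); Combining (union): only the result so far is present, so the union is just that shape — area = 286.90 mm². Checking containment: the cross-section at z = 9.6 is a subset of the cross-section at z = 6.72.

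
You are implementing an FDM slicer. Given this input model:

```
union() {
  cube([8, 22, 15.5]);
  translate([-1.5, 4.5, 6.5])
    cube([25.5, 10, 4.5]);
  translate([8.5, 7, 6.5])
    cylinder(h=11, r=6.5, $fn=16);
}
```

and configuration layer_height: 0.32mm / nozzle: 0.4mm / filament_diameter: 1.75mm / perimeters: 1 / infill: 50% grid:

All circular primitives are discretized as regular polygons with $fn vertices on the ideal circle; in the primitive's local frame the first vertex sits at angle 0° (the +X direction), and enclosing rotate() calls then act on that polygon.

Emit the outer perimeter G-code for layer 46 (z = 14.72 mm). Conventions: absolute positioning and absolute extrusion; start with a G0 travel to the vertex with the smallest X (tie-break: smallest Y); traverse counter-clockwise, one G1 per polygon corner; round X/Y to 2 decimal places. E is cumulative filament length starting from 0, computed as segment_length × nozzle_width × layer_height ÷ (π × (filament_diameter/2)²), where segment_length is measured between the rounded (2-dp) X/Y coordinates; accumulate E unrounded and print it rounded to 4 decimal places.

G0 X0.00 Y0.00 Z14.72
G1 X8.00 Y0.00 E0.4257
G1 X8.00 Y0.60 E0.4577
G1 X8.50 Y0.50 E0.4848
G1 X10.99 Y0.99 E0.6198
G1 X13.10 Y2.40 E0.7549
G1 X14.51 Y4.51 E0.8899
G1 X15.00 Y7.00 E1.0250
G1 X14.51 Y9.49 E1.1600
G1 X13.10 Y11.60 E1.2951
G1 X10.99 Y13.01 E1.4301
G1 X8.50 Y13.50 E1.5652
G1 X8.00 Y13.40 E1.5923
G1 X8.00 Y22.00 E2.0500
G1 X0.00 Y22.00 E2.4757
G1 X0.00 Y0.00 E3.6465

At z = 14.72 mm: the 8×22 cube contributes its full rectangle; the cube at (-1.5, 4.5) is absent (z outside [6.5, 11]); the cylinder at (8.5, 7): section is a regular 16-gon, circumradius r=6.5; Combining (union): the regions partially overlap (shared area 58.22 mm²), so overlapping operands fuse into one piece — 1 connected region. The outline is a single polygon with 15 vertices. Extrusion per mm of travel: 0.4 × 0.32 / (π × 0.875²) = 0.053216. Accumulating E over each segment gives final E = 3.6465.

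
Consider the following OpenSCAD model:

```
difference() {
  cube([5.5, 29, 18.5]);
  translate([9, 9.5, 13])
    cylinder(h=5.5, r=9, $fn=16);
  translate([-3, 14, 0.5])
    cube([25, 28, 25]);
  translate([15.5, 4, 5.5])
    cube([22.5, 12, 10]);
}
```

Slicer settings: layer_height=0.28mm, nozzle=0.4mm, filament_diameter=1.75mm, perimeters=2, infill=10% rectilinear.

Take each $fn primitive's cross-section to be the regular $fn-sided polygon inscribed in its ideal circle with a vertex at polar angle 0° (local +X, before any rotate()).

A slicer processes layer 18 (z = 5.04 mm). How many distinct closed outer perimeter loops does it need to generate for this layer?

At z = 5.04 mm: the 5.5×29 cube contributes its full rectangle; the cylinder at (9, 9.5) does not reach this height (z outside [13, 18.5]); the 25×28 cube at (-3, 14) contributes its full rectangle; the cube at (15.5, 4) is not intersected at this z (z outside [5.5, 15.5]); Taking the first minus the rest: starting from the 5.5×29 cube, the 25×28 cube at (-3, 14) partially overlaps it — only the 82.50 mm² overlap (of its 700.00 mm²) is removed, clipping the outline — 1 connected region. The result has 1 disconnected region.

1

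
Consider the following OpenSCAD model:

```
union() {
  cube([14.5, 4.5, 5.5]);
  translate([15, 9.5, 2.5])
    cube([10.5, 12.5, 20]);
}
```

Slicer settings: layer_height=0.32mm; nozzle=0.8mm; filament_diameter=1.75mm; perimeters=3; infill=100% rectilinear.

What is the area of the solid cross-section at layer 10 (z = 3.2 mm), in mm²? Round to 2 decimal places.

196.50 mm²

At z = 3.2 mm: the cube (footprint 14.5×4.5) is included at this height (area 65.25 mm²); the cube at (15, 9.5) is present — its section is the full 10.5×12.5 rectangle (area 131.25 mm²); Merging all regions: the 2 present regions are separate (no shared area or edge), so areas and boundary lengths simply add and each stays a separate island — area = 196.50 mm². Overall, the cross-section has 2 separate islands. Net area = 196.50 mm².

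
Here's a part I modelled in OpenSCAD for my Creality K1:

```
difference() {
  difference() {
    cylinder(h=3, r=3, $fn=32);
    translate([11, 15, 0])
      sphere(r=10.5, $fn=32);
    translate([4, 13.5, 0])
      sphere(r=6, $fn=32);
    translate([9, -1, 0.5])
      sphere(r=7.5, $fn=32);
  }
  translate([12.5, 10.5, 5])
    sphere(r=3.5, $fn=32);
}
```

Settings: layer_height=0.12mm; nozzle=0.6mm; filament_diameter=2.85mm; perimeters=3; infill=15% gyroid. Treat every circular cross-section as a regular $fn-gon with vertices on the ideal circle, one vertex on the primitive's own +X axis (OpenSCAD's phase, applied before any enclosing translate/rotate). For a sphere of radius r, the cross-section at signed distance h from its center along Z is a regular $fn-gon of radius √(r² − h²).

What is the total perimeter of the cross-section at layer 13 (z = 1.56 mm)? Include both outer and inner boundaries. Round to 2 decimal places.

At z = 1.56 mm: the r=3 cylinder gives a regular 32-gon of circumradius 3 (constant along its height) (perimeter = 2·32·3.000·sin(180°/32) = 18.82 mm); the r=10.5 sphere at (11, 15) contributes a regular 32-gon of circumradius √(10.5²−1.56²) = 10.383 (perimeter = 2·32·10.383·sin(180°/32) = 65.14 mm); the r=6 sphere at (4, 13.5) slices to a regular 32-gon of circumradius 5.794 (√(r²−h²) with h=1.56 from center) (perimeter = 2·32·5.794·sin(180°/32) = 36.34 mm); the r=7.5 sphere at (9, -1) slices to a regular 32-gon of circumradius 7.425 (√(r²−h²) with h=1.06 from center) (perimeter = 2·32·7.425·sin(180°/32) = 46.58 mm); Taking the first minus the rest: starting from the r=3 cylinder, the r=10.5 sphere at (11, 15) misses the remaining region (no effect); the r=6 sphere at (4, 13.5) misses the remaining region (no effect); the r=7.5 sphere at (9, -1) partially overlaps it — only the 4.09 mm² overlap (of its 172.07 mm²) is removed, clipping the outline — boundary = 18.30 mm; the sphere at (12.5, 10.5): section is a regular 32-gon, circumradius = √(r²−h²) = √(3.5²−3.44²) = 0.645 (perimeter = 2·32·0.645·sin(180°/32) = 4.05 mm); After the difference (first − rest): starting from the result so far, the r=3.5 sphere at (12.5, 10.5) misses the remaining region (no effect) — boundary = 18.30 mm. Overall, the cross-section is a single solid region. Total boundary length (outer) = 18.30 mm.

18.30 mm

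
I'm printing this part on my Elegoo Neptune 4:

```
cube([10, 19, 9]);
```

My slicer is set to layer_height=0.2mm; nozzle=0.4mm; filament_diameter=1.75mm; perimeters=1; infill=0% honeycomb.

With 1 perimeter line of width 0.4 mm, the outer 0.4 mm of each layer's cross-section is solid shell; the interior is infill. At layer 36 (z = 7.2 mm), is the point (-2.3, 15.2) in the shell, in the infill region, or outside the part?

At z = 7.2 mm: the cube (footprint 10×19) is included at this height. Overall, the cross-section is a single solid region. The nearest boundary edge runs (0.00, 19.00)→(0.00, 0.00); distance from the point to it = 2.30 mm. The point is not inside any of the regions above, so it lies outside the cross-section (2.30 mm from the nearest boundary).

outside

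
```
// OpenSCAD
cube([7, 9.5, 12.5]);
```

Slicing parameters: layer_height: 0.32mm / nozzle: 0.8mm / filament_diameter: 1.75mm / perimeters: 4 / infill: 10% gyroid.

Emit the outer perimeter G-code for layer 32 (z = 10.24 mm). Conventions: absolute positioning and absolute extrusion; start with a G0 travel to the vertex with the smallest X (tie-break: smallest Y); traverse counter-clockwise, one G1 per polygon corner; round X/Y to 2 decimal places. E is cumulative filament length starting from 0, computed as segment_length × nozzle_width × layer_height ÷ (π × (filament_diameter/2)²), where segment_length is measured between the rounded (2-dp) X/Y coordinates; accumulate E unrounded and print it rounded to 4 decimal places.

At z = 10.24 mm: the cube (footprint 7×9.5) is included at this height. The outline is a single polygon with 4 vertices. Extrusion per mm of travel: 0.8 × 0.32 / (π × 0.875²) = 0.106432. Accumulating E over each segment gives final E = 3.5123.

G0 X0.00 Y0.00 Z10.24
G1 X7.00 Y0.00 E0.7450
G1 X7.00 Y9.50 E1.7561
G1 X0.00 Y9.50 E2.5012
G1 X0.00 Y0.00 E3.5123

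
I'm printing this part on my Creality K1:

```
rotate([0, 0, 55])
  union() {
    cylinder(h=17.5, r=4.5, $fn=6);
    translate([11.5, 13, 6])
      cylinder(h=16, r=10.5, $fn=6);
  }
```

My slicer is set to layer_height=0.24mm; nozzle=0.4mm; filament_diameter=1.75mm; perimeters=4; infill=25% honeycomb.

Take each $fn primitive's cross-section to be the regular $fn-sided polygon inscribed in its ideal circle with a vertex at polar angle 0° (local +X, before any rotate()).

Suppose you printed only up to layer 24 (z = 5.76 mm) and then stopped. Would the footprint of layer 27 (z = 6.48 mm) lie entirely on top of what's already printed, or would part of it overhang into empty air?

part overhangs

Compare the two slices. At z = 5.76: the r=4.5 cylinder contributes a regular 6-gon of circumradius 4.5 (area = (6/2)·4.500²·sin(360°/6) = 52.61 mm²); the cylinder at (11.5, 13) is absent (z outside [6, 22]); Combining (union): only the r=4.5 cylinder is present, so the union is just that shape — area = 52.61 mm²; (whole slice rotated 55° about Z — lengths, areas and connectivity unchanged). At z = 6.48: the r=4.5 cylinder gives a regular 6-gon of circumradius 4.5 (constant along its height) (area = (6/2)·4.500²·sin(360°/6) = 52.61 mm²); the cylinder at (11.5, 13): section is a regular 6-gon, circumradius r=10.5 (area = (6/2)·10.500²·sin(360°/6) = 286.44 mm²); Merging all regions: the 2 present regions are separate (no shared area or edge), so areas and boundary lengths simply add and each stays a separate island — area = 339.05 mm²; (rotated 55° about Z; rotation is an isometry so areas/perimeters/island counts are preserved). Checking containment: at z = 6.48 the cross-section extends beyond the z = 5.76 cross-section by about 286.44 mm².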